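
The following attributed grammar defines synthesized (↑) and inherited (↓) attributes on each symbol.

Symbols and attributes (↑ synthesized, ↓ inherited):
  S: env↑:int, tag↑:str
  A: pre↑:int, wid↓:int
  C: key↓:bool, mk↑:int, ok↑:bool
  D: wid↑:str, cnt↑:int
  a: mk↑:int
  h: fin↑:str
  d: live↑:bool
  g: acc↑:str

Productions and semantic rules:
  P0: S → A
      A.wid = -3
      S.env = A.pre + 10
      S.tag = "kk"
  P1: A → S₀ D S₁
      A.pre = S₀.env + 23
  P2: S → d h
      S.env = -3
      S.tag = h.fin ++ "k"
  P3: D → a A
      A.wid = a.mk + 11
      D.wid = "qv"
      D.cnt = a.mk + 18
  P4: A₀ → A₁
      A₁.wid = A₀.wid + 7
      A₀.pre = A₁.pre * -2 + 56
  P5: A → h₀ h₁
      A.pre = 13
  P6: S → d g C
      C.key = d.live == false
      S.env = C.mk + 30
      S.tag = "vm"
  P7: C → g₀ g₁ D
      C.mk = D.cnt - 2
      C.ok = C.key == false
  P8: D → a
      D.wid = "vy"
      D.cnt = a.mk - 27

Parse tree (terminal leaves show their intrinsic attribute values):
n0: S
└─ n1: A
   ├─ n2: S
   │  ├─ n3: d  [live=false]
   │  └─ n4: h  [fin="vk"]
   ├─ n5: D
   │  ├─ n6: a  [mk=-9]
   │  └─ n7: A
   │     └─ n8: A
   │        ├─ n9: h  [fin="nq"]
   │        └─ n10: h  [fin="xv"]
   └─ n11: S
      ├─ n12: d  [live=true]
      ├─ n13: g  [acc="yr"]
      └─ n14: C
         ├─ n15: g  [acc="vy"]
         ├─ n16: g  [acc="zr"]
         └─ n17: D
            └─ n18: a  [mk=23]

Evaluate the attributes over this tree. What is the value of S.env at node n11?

24

1. n1.wid = -3  [-3]
2. n3.live = false  [terminal]
3. n4.fin = "vk"  [terminal]
4. n2.env = -3  [-3]
5. n2.tag = "vkk"  [h.fin ++ "k"]
6. n6.mk = -9  [terminal]
7. n7.wid = 2  [a.mk + 11]
8. n8.wid = 9  [A₀.wid + 7]
9. n9.fin = "nq"  [terminal]
10. n10.fin = "xv"  [terminal]
11. n8.pre = 13  [13]
12. n7.pre = 30  [A₁.pre * -2 + 56]
13. n5.wid = "qv"  ["qv"]
14. n5.cnt = 9  [a.mk + 18]
15. n12.live = true  [terminal]
16. n13.acc = "yr"  [terminal]
17. n14.key = false  [d.live == false]
18. n15.acc = "vy"  [terminal]
19. n16.acc = "zr"  [terminal]
20. n18.mk = 23  [terminal]
21. n17.wid = "vy"  ["vy"]
22. n17.cnt = -4  [a.mk - 27]
23. n14.mk = -6  [D.cnt - 2]
24. n14.ok = true  [C.key == false]
25. n11.env = 24  [C.mk + 30]
26. n11.tag = "vm"  ["vm"]
27. n1.pre = 20  [S₀.env + 23]
28. n0.env = 30  [A.pre + 10]
29. n0.tag = "kk"  ["kk"]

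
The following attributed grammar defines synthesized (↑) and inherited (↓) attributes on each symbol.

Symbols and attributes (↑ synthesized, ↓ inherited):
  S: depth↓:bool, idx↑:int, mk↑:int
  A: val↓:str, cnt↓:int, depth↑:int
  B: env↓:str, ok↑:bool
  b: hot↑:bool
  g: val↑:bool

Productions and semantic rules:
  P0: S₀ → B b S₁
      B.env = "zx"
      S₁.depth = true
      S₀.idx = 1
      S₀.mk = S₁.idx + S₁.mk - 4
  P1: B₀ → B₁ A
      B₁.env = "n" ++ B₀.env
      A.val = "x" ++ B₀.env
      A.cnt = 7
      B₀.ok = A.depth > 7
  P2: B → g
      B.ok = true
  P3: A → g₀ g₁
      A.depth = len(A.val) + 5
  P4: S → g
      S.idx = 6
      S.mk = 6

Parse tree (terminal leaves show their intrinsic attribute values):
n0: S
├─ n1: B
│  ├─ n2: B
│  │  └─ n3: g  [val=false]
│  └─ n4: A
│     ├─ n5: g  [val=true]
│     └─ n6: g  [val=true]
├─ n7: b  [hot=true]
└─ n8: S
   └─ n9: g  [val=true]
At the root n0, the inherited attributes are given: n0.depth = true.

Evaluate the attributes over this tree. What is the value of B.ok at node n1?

1. n0.depth = true  [given at root]
2. n1.env = "zx"  ["zx"]
3. n2.env = "nzx"  ["n" ++ B₀.env]
4. n3.val = false  [terminal]
5. n2.ok = true  [true]
6. n4.val = "xzx"  ["x" ++ B₀.env]
7. n4.cnt = 7  [7]
8. n5.val = true  [terminal]
9. n6.val = true  [terminal]
10. n4.depth = 8  [len(A.val) + 5]
11. n1.ok = true  [A.depth > 7]
12. n7.hot = true  [terminal]
13. n8.depth = true  [true]
14. n9.val = true  [terminal]
15. n8.idx = 6  [6]
16. n8.mk = 6  [6]
17. n0.idx = 1  [1]
18. n0.mk = 8  [S₁.idx + S₁.mk - 4]

true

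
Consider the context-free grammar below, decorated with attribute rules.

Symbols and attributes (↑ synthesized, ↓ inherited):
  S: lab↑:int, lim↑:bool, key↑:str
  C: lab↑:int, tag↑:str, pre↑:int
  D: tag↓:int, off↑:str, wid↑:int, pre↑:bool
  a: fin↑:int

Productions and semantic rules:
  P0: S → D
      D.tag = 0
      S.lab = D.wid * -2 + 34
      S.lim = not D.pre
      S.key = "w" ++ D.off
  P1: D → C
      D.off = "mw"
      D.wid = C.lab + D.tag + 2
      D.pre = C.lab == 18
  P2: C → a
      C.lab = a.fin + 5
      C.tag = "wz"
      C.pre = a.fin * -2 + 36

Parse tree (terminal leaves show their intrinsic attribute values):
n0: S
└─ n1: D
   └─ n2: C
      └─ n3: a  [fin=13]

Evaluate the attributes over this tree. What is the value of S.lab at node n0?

1. n1.tag = 0  [0]
2. n3.fin = 13  [terminal]
3. n2.lab = 18  [a.fin + 5]
4. n2.tag = "wz"  ["wz"]
5. n2.pre = 10  [a.fin * -2 + 36]
6. n1.off = "mw"  ["mw"]
7. n1.wid = 20  [C.lab + D.tag + 2]
8. n1.pre = true  [C.lab == 18]
9. n0.lab = -6  [D.wid * -2 + 34]
10. n0.lim = false  [not D.pre]
11. n0.key = "wmw"  ["w" ++ D.off]

-6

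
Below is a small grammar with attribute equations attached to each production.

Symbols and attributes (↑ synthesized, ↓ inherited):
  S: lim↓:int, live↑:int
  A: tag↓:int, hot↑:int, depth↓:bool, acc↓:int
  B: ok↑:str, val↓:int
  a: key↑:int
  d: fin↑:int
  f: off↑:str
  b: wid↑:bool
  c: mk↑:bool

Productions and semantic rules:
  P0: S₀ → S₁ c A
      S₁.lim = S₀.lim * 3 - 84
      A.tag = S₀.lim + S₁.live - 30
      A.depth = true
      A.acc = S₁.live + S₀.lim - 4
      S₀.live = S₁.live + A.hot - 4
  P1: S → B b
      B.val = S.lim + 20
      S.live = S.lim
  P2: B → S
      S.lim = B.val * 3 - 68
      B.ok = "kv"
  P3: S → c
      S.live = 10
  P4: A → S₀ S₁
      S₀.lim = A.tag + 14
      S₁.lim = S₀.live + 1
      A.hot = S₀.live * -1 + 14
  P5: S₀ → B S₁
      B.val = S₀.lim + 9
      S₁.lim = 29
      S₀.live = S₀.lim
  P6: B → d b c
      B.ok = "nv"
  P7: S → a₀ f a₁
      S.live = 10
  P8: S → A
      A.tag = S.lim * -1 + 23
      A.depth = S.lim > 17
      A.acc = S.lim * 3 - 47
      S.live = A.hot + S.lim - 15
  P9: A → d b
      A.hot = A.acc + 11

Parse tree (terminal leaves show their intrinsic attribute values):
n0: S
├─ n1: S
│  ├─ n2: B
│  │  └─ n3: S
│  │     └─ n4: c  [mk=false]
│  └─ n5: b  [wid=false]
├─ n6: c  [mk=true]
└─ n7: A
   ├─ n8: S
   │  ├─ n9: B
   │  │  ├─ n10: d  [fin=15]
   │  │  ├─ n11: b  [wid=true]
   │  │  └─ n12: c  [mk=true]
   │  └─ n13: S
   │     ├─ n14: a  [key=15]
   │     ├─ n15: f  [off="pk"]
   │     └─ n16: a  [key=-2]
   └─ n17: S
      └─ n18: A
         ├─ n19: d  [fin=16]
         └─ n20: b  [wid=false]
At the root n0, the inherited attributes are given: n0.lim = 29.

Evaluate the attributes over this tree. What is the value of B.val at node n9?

25

1. n0.lim = 29  [given at root]
2. n1.lim = 3  [S₀.lim * 3 - 84]
3. n2.val = 23  [S.lim + 20]
4. n3.lim = 1  [B.val * 3 - 68]
5. n4.mk = false  [terminal]
6. n3.live = 10  [10]
7. n2.ok = "kv"  ["kv"]
8. n5.wid = false  [terminal]
9. n1.live = 3  [S.lim]
10. n6.mk = true  [terminal]
11. n7.tag = 2  [S₀.lim + S₁.live - 30]
12. n7.depth = true  [true]
13. n7.acc = 28  [S₁.live + S₀.lim - 4]
14. n8.lim = 16  [A.tag + 14]
15. n9.val = 25  [S₀.lim + 9]
16. n10.fin = 15  [terminal]
17. n11.wid = true  [terminal]
18. n12.mk = true  [terminal]
19. n9.ok = "nv"  ["nv"]
20. n13.lim = 29  [29]
21. n14.key = 15  [terminal]
22. n15.off = "pk"  [terminal]
23. n16.key = -2  [terminal]
24. n13.live = 10  [10]
25. n8.live = 16  [S₀.lim]
26. n17.lim = 17  [S₀.live + 1]
27. n18.tag = 6  [S.lim * -1 + 23]
28. n18.depth = false  [S.lim > 17]
29. n18.acc = 4  [S.lim * 3 - 47]
30. n19.fin = 16  [terminal]
31. n20.wid = false  [terminal]
32. n18.hot = 15  [A.acc + 11]
33. n17.live = 17  [A.hot + S.lim - 15]
34. n7.hot = -2  [S₀.live * -1 + 14]
35. n0.live = -3  [S₁.live + A.hot - 4]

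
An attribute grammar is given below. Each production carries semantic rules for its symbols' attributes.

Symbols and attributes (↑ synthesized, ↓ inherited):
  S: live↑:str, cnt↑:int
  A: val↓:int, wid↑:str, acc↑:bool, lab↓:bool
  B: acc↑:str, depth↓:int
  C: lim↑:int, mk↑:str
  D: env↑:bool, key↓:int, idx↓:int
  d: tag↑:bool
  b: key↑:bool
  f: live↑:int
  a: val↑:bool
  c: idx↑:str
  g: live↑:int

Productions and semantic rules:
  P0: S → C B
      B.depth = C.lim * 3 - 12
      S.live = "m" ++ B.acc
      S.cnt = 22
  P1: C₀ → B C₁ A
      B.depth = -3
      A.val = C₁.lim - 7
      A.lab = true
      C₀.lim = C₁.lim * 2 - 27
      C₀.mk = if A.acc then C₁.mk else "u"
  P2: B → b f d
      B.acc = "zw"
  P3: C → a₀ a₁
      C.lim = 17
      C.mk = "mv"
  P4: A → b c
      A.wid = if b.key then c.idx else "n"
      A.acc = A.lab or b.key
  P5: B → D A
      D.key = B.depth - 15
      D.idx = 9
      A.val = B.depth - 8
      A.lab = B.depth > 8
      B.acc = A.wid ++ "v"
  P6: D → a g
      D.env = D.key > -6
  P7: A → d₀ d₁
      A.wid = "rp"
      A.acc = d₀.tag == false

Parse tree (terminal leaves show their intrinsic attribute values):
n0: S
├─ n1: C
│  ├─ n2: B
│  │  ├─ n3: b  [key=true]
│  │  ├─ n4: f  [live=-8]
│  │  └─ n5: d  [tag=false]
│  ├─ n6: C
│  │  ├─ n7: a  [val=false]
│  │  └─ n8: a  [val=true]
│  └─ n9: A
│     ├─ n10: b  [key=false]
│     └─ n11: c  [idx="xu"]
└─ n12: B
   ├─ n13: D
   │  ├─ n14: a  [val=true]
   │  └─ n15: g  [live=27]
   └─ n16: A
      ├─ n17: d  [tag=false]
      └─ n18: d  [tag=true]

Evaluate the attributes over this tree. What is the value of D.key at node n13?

1. n2.depth = -3  [-3]
2. n3.key = true  [terminal]
3. n4.live = -8  [terminal]
4. n5.tag = false  [terminal]
5. n2.acc = "zw"  ["zw"]
6. n7.val = false  [terminal]
7. n8.val = true  [terminal]
8. n6.lim = 17  [17]
9. n6.mk = "mv"  ["mv"]
10. n9.val = 10  [C₁.lim - 7]
11. n9.lab = true  [true]
12. n10.key = false  [terminal]
13. n11.idx = "xu"  [terminal]
14. n9.wid = "n"  [if b.key then c.idx else "n"]
15. n9.acc = true  [A.lab or b.key]
16. n1.lim = 7  [C₁.lim * 2 - 27]
17. n1.mk = "mv"  [if A.acc then C₁.mk else "u"]
18. n12.depth = 9  [C.lim * 3 - 12]
19. n13.key = -6  [B.depth - 15]
20. n13.idx = 9  [9]
21. n14.val = true  [terminal]
22. n15.live = 27  [terminal]
23. n13.env = false  [D.key > -6]
24. n16.val = 1  [B.depth - 8]
25. n16.lab = true  [B.depth > 8]
26. n17.tag = false  [terminal]
27. n18.tag = true  [terminal]
28. n16.wid = "rp"  ["rp"]
29. n16.acc = true  [d₀.tag == false]
30. n12.acc = "rpv"  [A.wid ++ "v"]
31. n0.live = "mrpv"  ["m" ++ B.acc]
32. n0.cnt = 22  [22]

-6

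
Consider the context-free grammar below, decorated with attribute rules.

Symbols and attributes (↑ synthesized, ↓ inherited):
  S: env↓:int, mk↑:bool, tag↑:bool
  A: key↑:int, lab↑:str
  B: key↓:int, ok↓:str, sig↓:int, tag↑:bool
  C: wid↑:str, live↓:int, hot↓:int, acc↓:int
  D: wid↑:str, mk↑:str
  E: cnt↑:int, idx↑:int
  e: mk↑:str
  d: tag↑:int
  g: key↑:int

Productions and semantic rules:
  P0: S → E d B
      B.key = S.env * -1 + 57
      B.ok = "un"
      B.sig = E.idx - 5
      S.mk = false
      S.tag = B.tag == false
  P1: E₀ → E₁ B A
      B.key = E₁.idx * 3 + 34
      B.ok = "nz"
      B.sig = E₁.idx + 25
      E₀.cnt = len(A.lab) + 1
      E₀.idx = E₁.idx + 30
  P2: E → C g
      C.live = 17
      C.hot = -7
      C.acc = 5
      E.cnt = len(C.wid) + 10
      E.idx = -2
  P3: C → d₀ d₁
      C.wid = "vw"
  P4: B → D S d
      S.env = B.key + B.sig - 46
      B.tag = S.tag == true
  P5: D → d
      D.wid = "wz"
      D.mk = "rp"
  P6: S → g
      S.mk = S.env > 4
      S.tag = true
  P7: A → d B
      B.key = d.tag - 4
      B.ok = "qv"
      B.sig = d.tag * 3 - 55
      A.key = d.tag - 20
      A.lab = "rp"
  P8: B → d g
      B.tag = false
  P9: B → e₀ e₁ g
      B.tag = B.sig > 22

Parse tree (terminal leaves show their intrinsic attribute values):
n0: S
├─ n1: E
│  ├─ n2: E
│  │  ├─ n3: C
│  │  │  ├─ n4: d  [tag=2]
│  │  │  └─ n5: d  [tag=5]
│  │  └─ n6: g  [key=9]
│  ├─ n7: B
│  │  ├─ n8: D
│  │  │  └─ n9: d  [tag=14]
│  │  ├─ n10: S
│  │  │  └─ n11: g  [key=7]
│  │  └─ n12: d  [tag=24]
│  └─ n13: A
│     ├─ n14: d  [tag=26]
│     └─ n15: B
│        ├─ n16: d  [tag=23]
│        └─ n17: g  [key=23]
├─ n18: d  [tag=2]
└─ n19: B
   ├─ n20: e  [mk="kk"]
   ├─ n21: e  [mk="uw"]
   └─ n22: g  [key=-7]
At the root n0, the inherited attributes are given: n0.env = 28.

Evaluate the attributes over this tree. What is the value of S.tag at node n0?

1. n0.env = 28  [given at root]
2. n3.live = 17  [17]
3. n3.hot = -7  [-7]
4. n3.acc = 5  [5]
5. n4.tag = 2  [terminal]
6. n5.tag = 5  [terminal]
7. n3.wid = "vw"  ["vw"]
8. n6.key = 9  [terminal]
9. n2.cnt = 12  [len(C.wid) + 10]
10. n2.idx = -2  [-2]
11. n7.key = 28  [E₁.idx * 3 + 34]
12. n7.ok = "nz"  ["nz"]
13. n7.sig = 23  [E₁.idx + 25]
14. n9.tag = 14  [terminal]
15. n8.wid = "wz"  ["wz"]
16. n8.mk = "rp"  ["rp"]
17. n10.env = 5  [B.key + B.sig - 46]
18. n11.key = 7  [terminal]
19. n10.mk = true  [S.env > 4]
20. n10.tag = true  [true]
21. n12.tag = 24  [terminal]
22. n7.tag = true  [S.tag == true]
23. n14.tag = 26  [terminal]
24. n15.key = 22  [d.tag - 4]
25. n15.ok = "qv"  ["qv"]
26. n15.sig = 23  [d.tag * 3 - 55]
27. n16.tag = 23  [terminal]
28. n17.key = 23  [terminal]
29. n15.tag = false  [false]
30. n13.key = 6  [d.tag - 20]
31. n13.lab = "rp"  ["rp"]
32. n1.cnt = 3  [len(A.lab) + 1]
33. n1.idx = 28  [E₁.idx + 30]
34. n18.tag = 2  [terminal]
35. n19.key = 29  [S.env * -1 + 57]
36. n19.ok = "un"  ["un"]
37. n19.sig = 23  [E.idx - 5]
38. n20.mk = "kk"  [terminal]
39. n21.mk = "uw"  [terminal]
40. n22.key = -7  [terminal]
41. n19.tag = true  [B.sig > 22]
42. n0.mk = false  [false]
43. n0.tag = false  [B.tag == false]

false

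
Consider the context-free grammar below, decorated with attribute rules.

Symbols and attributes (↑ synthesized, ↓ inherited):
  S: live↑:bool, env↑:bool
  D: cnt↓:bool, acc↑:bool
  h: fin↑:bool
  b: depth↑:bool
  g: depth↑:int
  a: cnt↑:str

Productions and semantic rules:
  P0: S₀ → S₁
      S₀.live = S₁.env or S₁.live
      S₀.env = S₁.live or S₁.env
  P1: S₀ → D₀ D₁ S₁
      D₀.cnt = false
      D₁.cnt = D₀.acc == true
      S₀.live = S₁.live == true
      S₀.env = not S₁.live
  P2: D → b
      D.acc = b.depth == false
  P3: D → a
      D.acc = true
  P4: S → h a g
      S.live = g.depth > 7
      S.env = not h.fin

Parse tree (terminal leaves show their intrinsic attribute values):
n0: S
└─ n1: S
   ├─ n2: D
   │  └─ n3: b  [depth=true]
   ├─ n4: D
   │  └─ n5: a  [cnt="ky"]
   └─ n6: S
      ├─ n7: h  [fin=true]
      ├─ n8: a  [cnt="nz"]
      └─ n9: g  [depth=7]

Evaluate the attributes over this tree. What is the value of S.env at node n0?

true

1. n2.cnt = false  [false]
2. n3.depth = true  [terminal]
3. n2.acc = false  [b.depth == false]
4. n4.cnt = false  [D₀.acc == true]
5. n5.cnt = "ky"  [terminal]
6. n4.acc = true  [true]
7. n7.fin = true  [terminal]
8. n8.cnt = "nz"  [terminal]
9. n9.depth = 7  [terminal]
10. n6.live = false  [g.depth > 7]
11. n6.env = false  [not h.fin]
12. n1.live = false  [S₁.live == true]
13. n1.env = true  [not S₁.live]
14. n0.live = true  [S₁.env or S₁.live]
15. n0.env = true  [S₁.live or S₁.env]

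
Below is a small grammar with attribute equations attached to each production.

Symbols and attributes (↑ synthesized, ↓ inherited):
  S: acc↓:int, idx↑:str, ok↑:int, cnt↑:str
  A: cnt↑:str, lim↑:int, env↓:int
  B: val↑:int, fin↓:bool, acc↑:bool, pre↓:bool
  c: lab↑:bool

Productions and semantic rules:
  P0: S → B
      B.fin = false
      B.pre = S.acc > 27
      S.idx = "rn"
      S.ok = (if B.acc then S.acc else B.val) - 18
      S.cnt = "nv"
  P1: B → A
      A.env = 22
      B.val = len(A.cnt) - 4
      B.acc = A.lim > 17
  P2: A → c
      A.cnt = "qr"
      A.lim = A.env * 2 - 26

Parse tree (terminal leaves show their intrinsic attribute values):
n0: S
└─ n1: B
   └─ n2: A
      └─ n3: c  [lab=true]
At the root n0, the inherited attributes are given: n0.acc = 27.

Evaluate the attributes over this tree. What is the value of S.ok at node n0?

9

1. n0.acc = 27  [given at root]
2. n1.fin = false  [false]
3. n1.pre = false  [S.acc > 27]
4. n2.env = 22  [22]
5. n3.lab = true  [terminal]
6. n2.cnt = "qr"  ["qr"]
7. n2.lim = 18  [A.env * 2 - 26]
8. n1.val = -2  [len(A.cnt) - 4]
9. n1.acc = true  [A.lim > 17]
10. n0.idx = "rn"  ["rn"]
11. n0.ok = 9  [(if B.acc then S.acc else B.val) - 18]
12. n0.cnt = "nv"  ["nv"]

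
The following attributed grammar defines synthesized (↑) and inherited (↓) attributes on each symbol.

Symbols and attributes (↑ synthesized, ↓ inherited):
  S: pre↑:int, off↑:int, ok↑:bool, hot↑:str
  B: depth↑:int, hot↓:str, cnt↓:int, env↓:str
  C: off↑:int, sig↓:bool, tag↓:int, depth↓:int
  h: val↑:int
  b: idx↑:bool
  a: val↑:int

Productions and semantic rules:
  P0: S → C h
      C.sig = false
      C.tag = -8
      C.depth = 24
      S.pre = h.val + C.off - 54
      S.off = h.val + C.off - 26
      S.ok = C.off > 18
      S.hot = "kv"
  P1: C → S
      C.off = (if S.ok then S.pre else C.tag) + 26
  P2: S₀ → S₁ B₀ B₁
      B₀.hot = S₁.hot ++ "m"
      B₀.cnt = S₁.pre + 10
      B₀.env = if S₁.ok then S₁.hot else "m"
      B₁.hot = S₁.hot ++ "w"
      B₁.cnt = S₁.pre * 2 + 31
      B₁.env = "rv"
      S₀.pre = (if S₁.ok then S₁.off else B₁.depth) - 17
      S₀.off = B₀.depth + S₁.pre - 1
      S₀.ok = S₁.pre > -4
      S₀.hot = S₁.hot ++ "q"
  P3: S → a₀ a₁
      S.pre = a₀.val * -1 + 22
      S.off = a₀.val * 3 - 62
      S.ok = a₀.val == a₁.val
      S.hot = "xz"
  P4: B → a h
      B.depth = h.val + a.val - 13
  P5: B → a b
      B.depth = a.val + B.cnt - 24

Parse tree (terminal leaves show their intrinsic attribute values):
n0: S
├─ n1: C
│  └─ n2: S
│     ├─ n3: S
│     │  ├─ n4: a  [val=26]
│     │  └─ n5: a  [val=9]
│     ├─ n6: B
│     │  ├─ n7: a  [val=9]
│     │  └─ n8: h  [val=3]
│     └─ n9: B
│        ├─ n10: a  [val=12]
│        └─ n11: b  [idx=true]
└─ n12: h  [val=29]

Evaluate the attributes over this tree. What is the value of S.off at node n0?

1. n1.sig = false  [false]
2. n1.tag = -8  [-8]
3. n1.depth = 24  [24]
4. n4.val = 26  [terminal]
5. n5.val = 9  [terminal]
6. n3.pre = -4  [a₀.val * -1 + 22]
7. n3.off = 16  [a₀.val * 3 - 62]
8. n3.ok = false  [a₀.val == a₁.val]
9. n3.hot = "xz"  ["xz"]
10. n6.hot = "xzm"  [S₁.hot ++ "m"]
11. n6.cnt = 6  [S₁.pre + 10]
12. n6.env = "m"  [if S₁.ok then S₁.hot else "m"]
13. n7.val = 9  [terminal]
14. n8.val = 3  [terminal]
15. n6.depth = -1  [h.val + a.val - 13]
16. n9.hot = "xzw"  [S₁.hot ++ "w"]
17. n9.cnt = 23  [S₁.pre * 2 + 31]
18. n9.env = "rv"  ["rv"]
19. n10.val = 12  [terminal]
20. n11.idx = true  [terminal]
21. n9.depth = 11  [a.val + B.cnt - 24]
22. n2.pre = -6  [(if S₁.ok then S₁.off else B₁.depth) - 17]
23. n2.off = -6  [B₀.depth + S₁.pre - 1]
24. n2.ok = false  [S₁.pre > -4]
25. n2.hot = "xzq"  [S₁.hot ++ "q"]
26. n1.off = 18  [(if S.ok then S.pre else C.tag) + 26]
27. n12.val = 29  [terminal]
28. n0.pre = -7  [h.val + C.off - 54]
29. n0.off = 21  [h.val + C.off - 26]
30. n0.ok = false  [C.off > 18]
31. n0.hot = "kv"  ["kv"]

21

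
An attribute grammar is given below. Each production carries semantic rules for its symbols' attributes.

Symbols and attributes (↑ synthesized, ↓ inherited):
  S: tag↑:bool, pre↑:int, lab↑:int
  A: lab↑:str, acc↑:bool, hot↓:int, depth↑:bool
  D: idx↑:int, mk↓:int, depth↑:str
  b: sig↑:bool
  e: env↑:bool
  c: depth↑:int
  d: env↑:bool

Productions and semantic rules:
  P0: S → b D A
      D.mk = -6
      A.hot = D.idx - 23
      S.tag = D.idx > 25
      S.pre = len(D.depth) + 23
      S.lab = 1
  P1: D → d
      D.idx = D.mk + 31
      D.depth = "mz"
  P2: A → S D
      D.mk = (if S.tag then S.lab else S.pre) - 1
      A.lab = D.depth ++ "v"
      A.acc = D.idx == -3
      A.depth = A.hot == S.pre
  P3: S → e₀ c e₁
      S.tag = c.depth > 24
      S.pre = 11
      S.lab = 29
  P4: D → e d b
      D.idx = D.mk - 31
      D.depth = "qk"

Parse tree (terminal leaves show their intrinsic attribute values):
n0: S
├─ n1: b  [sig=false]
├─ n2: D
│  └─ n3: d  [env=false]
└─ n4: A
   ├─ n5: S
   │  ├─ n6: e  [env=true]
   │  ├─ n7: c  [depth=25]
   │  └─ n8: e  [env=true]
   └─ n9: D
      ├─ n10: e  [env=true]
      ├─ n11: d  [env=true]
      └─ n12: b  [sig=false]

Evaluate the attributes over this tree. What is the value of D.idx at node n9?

-3

1. n1.sig = false  [terminal]
2. n2.mk = -6  [-6]
3. n3.env = false  [terminal]
4. n2.idx = 25  [D.mk + 31]
5. n2.depth = "mz"  ["mz"]
6. n4.hot = 2  [D.idx - 23]
7. n6.env = true  [terminal]
8. n7.depth = 25  [terminal]
9. n8.env = true  [terminal]
10. n5.tag = true  [c.depth > 24]
11. n5.pre = 11  [11]
12. n5.lab = 29  [29]
13. n9.mk = 28  [(if S.tag then S.lab else S.pre) - 1]
14. n10.env = true  [terminal]
15. n11.env = true  [terminal]
16. n12.sig = false  [terminal]
17. n9.idx = -3  [D.mk - 31]
18. n9.depth = "qk"  ["qk"]
19. n4.lab = "qkv"  [D.depth ++ "v"]
20. n4.acc = true  [D.idx == -3]
21. n4.depth = false  [A.hot == S.pre]
22. n0.tag = false  [D.idx > 25]
23. n0.pre = 25  [len(D.depth) + 23]
24. n0.lab = 1  [1]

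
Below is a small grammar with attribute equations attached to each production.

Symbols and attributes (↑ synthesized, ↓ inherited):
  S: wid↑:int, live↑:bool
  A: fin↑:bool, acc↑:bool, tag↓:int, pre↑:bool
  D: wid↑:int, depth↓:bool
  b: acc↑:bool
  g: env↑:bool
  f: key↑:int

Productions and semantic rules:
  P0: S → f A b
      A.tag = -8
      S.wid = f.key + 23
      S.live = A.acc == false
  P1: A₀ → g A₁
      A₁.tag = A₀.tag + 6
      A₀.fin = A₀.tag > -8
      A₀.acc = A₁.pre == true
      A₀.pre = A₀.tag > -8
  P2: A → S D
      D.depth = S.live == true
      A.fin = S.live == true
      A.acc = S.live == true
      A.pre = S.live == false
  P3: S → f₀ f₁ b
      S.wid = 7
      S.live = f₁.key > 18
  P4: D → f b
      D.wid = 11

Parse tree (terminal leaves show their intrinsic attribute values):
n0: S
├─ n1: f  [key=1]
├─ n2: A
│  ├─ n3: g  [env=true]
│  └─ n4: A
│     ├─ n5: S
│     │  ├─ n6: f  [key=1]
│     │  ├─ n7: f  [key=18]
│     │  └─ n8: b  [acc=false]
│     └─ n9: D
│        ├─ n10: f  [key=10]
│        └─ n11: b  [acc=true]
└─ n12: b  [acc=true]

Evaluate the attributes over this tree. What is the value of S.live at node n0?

1. n1.key = 1  [terminal]
2. n2.tag = -8  [-8]
3. n3.env = true  [terminal]
4. n4.tag = -2  [A₀.tag + 6]
5. n6.key = 1  [terminal]
6. n7.key = 18  [terminal]
7. n8.acc = false  [terminal]
8. n5.wid = 7  [7]
9. n5.live = false  [f₁.key > 18]
10. n9.depth = false  [S.live == true]
11. n10.key = 10  [terminal]
12. n11.acc = true  [terminal]
13. n9.wid = 11  [11]
14. n4.fin = false  [S.live == true]
15. n4.acc = false  [S.live == true]
16. n4.pre = true  [S.live == false]
17. n2.fin = false  [A₀.tag > -8]
18. n2.acc = true  [A₁.pre == true]
19. n2.pre = false  [A₀.tag > -8]
20. n12.acc = true  [terminal]
21. n0.wid = 24  [f.key + 23]
22. n0.live = false  [A.acc == false]

false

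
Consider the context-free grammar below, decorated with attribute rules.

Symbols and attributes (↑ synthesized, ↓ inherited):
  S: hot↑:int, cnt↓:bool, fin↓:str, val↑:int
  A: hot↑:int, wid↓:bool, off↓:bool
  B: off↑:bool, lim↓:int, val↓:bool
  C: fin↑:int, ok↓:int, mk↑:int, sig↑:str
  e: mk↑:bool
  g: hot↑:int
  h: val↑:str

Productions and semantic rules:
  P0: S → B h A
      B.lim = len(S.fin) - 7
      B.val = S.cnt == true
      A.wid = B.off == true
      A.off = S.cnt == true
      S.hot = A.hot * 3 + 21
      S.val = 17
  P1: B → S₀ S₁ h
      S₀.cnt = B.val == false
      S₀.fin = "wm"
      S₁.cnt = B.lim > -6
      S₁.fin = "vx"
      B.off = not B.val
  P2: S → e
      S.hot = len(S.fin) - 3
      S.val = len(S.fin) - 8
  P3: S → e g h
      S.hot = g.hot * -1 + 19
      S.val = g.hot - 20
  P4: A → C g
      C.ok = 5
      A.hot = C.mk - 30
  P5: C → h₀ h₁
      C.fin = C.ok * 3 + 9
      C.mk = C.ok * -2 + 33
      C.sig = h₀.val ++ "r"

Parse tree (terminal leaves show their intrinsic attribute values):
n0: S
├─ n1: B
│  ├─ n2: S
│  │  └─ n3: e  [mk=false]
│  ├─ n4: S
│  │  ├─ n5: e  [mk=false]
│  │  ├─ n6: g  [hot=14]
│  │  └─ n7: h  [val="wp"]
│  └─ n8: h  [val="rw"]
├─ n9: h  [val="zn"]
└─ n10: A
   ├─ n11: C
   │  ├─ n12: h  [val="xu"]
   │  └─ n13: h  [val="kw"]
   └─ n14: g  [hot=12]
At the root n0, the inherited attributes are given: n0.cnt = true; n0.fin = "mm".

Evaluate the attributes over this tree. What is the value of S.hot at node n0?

1. n0.cnt = true  [given at root]
2. n0.fin = "mm"  [given at root]
3. n1.lim = -5  [len(S.fin) - 7]
4. n1.val = true  [S.cnt == true]
5. n2.cnt = false  [B.val == false]
6. n2.fin = "wm"  ["wm"]
7. n3.mk = false  [terminal]
8. n2.hot = -1  [len(S.fin) - 3]
9. n2.val = -6  [len(S.fin) - 8]
10. n4.cnt = true  [B.lim > -6]
11. n4.fin = "vx"  ["vx"]
12. n5.mk = false  [terminal]
13. n6.hot = 14  [terminal]
14. n7.val = "wp"  [terminal]
15. n4.hot = 5  [g.hot * -1 + 19]
16. n4.val = -6  [g.hot - 20]
17. n8.val = "rw"  [terminal]
18. n1.off = false  [not B.val]
19. n9.val = "zn"  [terminal]
20. n10.wid = false  [B.off == true]
21. n10.off = true  [S.cnt == true]
22. n11.ok = 5  [5]
23. n12.val = "xu"  [terminal]
24. n13.val = "kw"  [terminal]
25. n11.fin = 24  [C.ok * 3 + 9]
26. n11.mk = 23  [C.ok * -2 + 33]
27. n11.sig = "xur"  [h₀.val ++ "r"]
28. n14.hot = 12  [terminal]
29. n10.hot = -7  [C.mk - 30]
30. n0.hot = 0  [A.hot * 3 + 21]
31. n0.val = 17  [17]

0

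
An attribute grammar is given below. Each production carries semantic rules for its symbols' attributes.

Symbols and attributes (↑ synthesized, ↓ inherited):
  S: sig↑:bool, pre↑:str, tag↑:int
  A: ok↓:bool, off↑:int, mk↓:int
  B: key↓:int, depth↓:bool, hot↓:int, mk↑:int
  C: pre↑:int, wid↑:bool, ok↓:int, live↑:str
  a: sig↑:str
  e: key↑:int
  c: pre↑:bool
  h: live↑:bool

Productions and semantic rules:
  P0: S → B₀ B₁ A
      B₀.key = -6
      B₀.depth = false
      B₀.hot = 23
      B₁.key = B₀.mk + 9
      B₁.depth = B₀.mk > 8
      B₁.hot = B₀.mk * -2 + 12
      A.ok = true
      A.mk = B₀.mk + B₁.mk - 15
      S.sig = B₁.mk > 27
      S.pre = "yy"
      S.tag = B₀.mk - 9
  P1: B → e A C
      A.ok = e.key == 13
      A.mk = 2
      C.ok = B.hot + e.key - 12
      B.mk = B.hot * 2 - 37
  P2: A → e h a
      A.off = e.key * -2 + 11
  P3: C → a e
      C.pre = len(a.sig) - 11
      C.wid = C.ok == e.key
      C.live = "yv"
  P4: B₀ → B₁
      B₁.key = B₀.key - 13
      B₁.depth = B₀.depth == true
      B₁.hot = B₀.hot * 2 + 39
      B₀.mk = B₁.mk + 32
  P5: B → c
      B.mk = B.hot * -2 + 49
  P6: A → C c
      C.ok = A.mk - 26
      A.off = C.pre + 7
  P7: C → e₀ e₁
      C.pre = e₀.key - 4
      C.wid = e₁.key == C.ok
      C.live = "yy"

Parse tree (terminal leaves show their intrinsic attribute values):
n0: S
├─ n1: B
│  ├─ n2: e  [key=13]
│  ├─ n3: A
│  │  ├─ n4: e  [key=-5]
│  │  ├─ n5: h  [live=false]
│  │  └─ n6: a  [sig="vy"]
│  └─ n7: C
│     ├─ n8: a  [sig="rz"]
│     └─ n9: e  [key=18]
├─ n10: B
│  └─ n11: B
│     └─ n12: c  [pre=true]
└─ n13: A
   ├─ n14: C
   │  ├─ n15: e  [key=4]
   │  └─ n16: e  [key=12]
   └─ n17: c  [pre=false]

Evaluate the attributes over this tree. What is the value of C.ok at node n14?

-5

1. n1.key = -6  [-6]
2. n1.depth = false  [false]
3. n1.hot = 23  [23]
4. n2.key = 13  [terminal]
5. n3.ok = true  [e.key == 13]
6. n3.mk = 2  [2]
7. n4.key = -5  [terminal]
8. n5.live = false  [terminal]
9. n6.sig = "vy"  [terminal]
10. n3.off = 21  [e.key * -2 + 11]
11. n7.ok = 24  [B.hot + e.key - 12]
12. n8.sig = "rz"  [terminal]
13. n9.key = 18  [terminal]
14. n7.pre = -9  [len(a.sig) - 11]
15. n7.wid = false  [C.ok == e.key]
16. n7.live = "yv"  ["yv"]
17. n1.mk = 9  [B.hot * 2 - 37]
18. n10.key = 18  [B₀.mk + 9]
19. n10.depth = true  [B₀.mk > 8]
20. n10.hot = -6  [B₀.mk * -2 + 12]
21. n11.key = 5  [B₀.key - 13]
22. n11.depth = true  [B₀.depth == true]
23. n11.hot = 27  [B₀.hot * 2 + 39]
24. n12.pre = true  [terminal]
25. n11.mk = -5  [B.hot * -2 + 49]
26. n10.mk = 27  [B₁.mk + 32]
27. n13.ok = true  [true]
28. n13.mk = 21  [B₀.mk + B₁.mk - 15]
29. n14.ok = -5  [A.mk - 26]
30. n15.key = 4  [terminal]
31. n16.key = 12  [terminal]
32. n14.pre = 0  [e₀.key - 4]
33. n14.wid = false  [e₁.key == C.ok]
34. n14.live = "yy"  ["yy"]
35. n17.pre = false  [terminal]
36. n13.off = 7  [C.pre + 7]
37. n0.sig = false  [B₁.mk > 27]
38. n0.pre = "yy"  ["yy"]
39. n0.tag = 0  [B₀.mk - 9]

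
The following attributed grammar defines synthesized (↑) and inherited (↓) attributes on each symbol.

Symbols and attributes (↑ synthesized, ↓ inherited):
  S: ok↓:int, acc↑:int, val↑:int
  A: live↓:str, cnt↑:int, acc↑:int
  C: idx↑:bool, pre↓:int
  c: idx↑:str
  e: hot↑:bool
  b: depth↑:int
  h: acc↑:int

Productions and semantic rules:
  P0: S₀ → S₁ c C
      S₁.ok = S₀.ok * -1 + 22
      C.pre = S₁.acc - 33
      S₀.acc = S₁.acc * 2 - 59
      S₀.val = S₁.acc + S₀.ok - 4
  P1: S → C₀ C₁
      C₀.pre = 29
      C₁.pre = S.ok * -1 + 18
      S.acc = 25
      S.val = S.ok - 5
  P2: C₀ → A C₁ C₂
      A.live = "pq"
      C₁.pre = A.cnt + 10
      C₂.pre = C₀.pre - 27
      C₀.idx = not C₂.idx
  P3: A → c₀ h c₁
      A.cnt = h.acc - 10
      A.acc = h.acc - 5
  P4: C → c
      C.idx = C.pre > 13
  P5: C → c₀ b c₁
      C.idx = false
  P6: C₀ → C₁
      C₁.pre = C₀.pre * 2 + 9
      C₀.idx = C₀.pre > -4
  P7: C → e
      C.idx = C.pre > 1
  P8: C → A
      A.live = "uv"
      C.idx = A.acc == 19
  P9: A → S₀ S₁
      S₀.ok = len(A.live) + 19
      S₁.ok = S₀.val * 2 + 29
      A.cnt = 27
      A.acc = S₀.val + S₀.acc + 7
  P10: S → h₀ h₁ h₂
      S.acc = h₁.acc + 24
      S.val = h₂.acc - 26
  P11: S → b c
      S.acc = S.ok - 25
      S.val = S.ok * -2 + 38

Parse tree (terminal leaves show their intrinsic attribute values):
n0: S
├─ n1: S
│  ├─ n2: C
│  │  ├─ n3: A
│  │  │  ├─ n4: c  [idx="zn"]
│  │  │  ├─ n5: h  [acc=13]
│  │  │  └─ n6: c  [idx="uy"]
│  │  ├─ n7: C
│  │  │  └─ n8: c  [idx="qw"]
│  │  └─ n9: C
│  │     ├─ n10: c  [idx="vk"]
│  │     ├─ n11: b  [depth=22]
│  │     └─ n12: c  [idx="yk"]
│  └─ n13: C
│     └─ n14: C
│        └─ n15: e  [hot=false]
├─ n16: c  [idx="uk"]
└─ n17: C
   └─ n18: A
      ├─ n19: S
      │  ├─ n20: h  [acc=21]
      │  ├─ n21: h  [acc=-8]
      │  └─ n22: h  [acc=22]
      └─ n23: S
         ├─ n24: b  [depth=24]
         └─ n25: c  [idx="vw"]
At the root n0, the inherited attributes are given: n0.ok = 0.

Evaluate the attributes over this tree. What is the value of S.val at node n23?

-4

1. n0.ok = 0  [given at root]
2. n1.ok = 22  [S₀.ok * -1 + 22]
3. n2.pre = 29  [29]
4. n3.live = "pq"  ["pq"]
5. n4.idx = "zn"  [terminal]
6. n5.acc = 13  [terminal]
7. n6.idx = "uy"  [terminal]
8. n3.cnt = 3  [h.acc - 10]
9. n3.acc = 8  [h.acc - 5]
10. n7.pre = 13  [A.cnt + 10]
11. n8.idx = "qw"  [terminal]
12. n7.idx = false  [C.pre > 13]
13. n9.pre = 2  [C₀.pre - 27]
14. n10.idx = "vk"  [terminal]
15. n11.depth = 22  [terminal]
16. n12.idx = "yk"  [terminal]
17. n9.idx = false  [false]
18. n2.idx = true  [not C₂.idx]
19. n13.pre = -4  [S.ok * -1 + 18]
20. n14.pre = 1  [C₀.pre * 2 + 9]
21. n15.hot = false  [terminal]
22. n14.idx = false  [C.pre > 1]
23. n13.idx = false  [C₀.pre > -4]
24. n1.acc = 25  [25]
25. n1.val = 17  [S.ok - 5]
26. n16.idx = "uk"  [terminal]
27. n17.pre = -8  [S₁.acc - 33]
28. n18.live = "uv"  ["uv"]
29. n19.ok = 21  [len(A.live) + 19]
30. n20.acc = 21  [terminal]
31. n21.acc = -8  [terminal]
32. n22.acc = 22  [terminal]
33. n19.acc = 16  [h₁.acc + 24]
34. n19.val = -4  [h₂.acc - 26]
35. n23.ok = 21  [S₀.val * 2 + 29]
36. n24.depth = 24  [terminal]
37. n25.idx = "vw"  [terminal]
38. n23.acc = -4  [S.ok - 25]
39. n23.val = -4  [S.ok * -2 + 38]
40. n18.cnt = 27  [27]
41. n18.acc = 19  [S₀.val + S₀.acc + 7]
42. n17.idx = true  [A.acc == 19]
43. n0.acc = -9  [S₁.acc * 2 - 59]
44. n0.val = 21  [S₁.acc + S₀.ok - 4]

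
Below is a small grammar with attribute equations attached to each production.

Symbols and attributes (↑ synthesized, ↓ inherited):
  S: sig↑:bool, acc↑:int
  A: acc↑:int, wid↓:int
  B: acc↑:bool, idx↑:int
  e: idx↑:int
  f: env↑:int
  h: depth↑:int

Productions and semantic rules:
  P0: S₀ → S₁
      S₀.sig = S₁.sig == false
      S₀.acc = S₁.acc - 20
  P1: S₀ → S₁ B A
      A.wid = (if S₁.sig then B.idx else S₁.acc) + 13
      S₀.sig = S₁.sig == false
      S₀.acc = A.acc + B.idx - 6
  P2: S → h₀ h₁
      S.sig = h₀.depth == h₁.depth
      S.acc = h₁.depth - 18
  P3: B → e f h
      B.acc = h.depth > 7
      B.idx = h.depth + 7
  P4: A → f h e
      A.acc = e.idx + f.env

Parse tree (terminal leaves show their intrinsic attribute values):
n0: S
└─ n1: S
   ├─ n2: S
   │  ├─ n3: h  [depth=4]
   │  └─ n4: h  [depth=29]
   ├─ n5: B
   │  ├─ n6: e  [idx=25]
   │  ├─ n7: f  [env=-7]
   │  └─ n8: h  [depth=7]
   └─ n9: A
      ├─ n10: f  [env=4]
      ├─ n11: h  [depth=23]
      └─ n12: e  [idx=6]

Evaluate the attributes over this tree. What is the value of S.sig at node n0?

false

1. n3.depth = 4  [terminal]
2. n4.depth = 29  [terminal]
3. n2.sig = false  [h₀.depth == h₁.depth]
4. n2.acc = 11  [h₁.depth - 18]
5. n6.idx = 25  [terminal]
6. n7.env = -7  [terminal]
7. n8.depth = 7  [terminal]
8. n5.acc = false  [h.depth > 7]
9. n5.idx = 14  [h.depth + 7]
10. n9.wid = 24  [(if S₁.sig then B.idx else S₁.acc) + 13]
11. n10.env = 4  [terminal]
12. n11.depth = 23  [terminal]
13. n12.idx = 6  [terminal]
14. n9.acc = 10  [e.idx + f.env]
15. n1.sig = true  [S₁.sig == false]
16. n1.acc = 18  [A.acc + B.idx - 6]
17. n0.sig = false  [S₁.sig == false]
18. n0.acc = -2  [S₁.acc - 20]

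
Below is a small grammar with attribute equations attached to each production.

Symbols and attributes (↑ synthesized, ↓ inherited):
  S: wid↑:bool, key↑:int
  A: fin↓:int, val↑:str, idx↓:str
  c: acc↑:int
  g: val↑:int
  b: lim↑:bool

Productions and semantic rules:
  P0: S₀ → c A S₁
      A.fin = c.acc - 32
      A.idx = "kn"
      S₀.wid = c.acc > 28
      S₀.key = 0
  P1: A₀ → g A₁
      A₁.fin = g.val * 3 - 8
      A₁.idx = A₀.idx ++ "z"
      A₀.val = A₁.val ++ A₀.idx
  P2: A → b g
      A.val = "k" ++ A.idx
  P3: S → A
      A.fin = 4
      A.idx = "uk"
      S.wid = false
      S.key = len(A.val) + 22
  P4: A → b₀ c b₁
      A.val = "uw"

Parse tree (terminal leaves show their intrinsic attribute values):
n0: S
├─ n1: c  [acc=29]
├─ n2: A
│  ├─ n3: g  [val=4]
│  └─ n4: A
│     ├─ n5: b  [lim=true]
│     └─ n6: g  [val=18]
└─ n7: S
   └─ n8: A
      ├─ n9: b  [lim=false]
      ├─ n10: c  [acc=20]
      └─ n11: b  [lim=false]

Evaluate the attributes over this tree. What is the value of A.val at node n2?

1. n1.acc = 29  [terminal]
2. n2.fin = -3  [c.acc - 32]
3. n2.idx = "kn"  ["kn"]
4. n3.val = 4  [terminal]
5. n4.fin = 4  [g.val * 3 - 8]
6. n4.idx = "knz"  [A₀.idx ++ "z"]
7. n5.lim = true  [terminal]
8. n6.val = 18  [terminal]
9. n4.val = "kknz"  ["k" ++ A.idx]
10. n2.val = "kknzkn"  [A₁.val ++ A₀.idx]
11. n8.fin = 4  [4]
12. n8.idx = "uk"  ["uk"]
13. n9.lim = false  [terminal]
14. n10.acc = 20  [terminal]
15. n11.lim = false  [terminal]
16. n8.val = "uw"  ["uw"]
17. n7.wid = false  [false]
18. n7.key = 24  [len(A.val) + 22]
19. n0.wid = true  [c.acc > 28]
20. n0.key = 0  [0]

"kknzkn"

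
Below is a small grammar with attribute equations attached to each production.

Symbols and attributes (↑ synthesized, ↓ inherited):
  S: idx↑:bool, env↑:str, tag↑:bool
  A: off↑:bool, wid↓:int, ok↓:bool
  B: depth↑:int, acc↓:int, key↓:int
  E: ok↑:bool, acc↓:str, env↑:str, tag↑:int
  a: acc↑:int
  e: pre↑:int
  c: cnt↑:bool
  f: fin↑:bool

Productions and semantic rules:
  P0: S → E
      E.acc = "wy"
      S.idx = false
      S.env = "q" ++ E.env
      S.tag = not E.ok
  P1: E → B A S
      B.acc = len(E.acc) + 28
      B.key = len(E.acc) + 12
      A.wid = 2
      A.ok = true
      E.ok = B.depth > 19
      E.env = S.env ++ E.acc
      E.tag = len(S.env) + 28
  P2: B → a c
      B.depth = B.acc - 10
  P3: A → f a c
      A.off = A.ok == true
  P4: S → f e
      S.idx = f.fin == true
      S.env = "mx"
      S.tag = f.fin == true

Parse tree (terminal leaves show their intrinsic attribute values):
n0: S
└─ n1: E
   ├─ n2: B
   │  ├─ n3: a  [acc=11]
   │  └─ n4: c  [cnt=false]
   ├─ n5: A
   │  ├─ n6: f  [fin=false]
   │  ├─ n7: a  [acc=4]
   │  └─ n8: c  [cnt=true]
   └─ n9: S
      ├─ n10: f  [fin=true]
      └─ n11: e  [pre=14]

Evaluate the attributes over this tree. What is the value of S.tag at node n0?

false

1. n1.acc = "wy"  ["wy"]
2. n2.acc = 30  [len(E.acc) + 28]
3. n2.key = 14  [len(E.acc) + 12]
4. n3.acc = 11  [terminal]
5. n4.cnt = false  [terminal]
6. n2.depth = 20  [B.acc - 10]
7. n5.wid = 2  [2]
8. n5.ok = true  [true]
9. n6.fin = false  [terminal]
10. n7.acc = 4  [terminal]
11. n8.cnt = true  [terminal]
12. n5.off = true  [A.ok == true]
13. n10.fin = true  [terminal]
14. n11.pre = 14  [terminal]
15. n9.idx = true  [f.fin == true]
16. n9.env = "mx"  ["mx"]
17. n9.tag = true  [f.fin == true]
18. n1.ok = true  [B.depth > 19]
19. n1.env = "mxwy"  [S.env ++ E.acc]
20. n1.tag = 30  [len(S.env) + 28]
21. n0.idx = false  [false]
22. n0.env = "qmxwy"  ["q" ++ E.env]
23. n0.tag = false  [not E.ok]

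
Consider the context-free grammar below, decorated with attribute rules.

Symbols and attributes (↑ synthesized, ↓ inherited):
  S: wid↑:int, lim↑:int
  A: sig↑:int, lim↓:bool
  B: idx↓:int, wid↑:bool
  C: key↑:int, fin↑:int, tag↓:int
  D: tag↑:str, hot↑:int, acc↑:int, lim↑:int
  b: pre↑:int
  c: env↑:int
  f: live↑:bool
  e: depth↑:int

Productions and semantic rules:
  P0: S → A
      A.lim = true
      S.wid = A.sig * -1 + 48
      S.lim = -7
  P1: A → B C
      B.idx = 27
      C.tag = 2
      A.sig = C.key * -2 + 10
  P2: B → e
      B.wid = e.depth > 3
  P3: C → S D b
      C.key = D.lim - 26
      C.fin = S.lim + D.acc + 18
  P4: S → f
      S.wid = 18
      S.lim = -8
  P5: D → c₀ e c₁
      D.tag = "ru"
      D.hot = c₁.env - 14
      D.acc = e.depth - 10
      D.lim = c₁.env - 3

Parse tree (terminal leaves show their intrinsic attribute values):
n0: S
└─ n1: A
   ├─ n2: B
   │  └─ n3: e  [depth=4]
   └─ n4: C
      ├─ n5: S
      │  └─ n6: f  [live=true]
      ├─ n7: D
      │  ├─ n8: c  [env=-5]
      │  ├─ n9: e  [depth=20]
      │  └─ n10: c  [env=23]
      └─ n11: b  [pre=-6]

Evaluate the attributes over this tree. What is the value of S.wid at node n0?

1. n1.lim = true  [true]
2. n2.idx = 27  [27]
3. n3.depth = 4  [terminal]
4. n2.wid = true  [e.depth > 3]
5. n4.tag = 2  [2]
6. n6.live = true  [terminal]
7. n5.wid = 18  [18]
8. n5.lim = -8  [-8]
9. n8.env = -5  [terminal]
10. n9.depth = 20  [terminal]
11. n10.env = 23  [terminal]
12. n7.tag = "ru"  ["ru"]
13. n7.hot = 9  [c₁.env - 14]
14. n7.acc = 10  [e.depth - 10]
15. n7.lim = 20  [c₁.env - 3]
16. n11.pre = -6  [terminal]
17. n4.key = -6  [D.lim - 26]
18. n4.fin = 20  [S.lim + D.acc + 18]
19. n1.sig = 22  [C.key * -2 + 10]
20. n0.wid = 26  [A.sig * -1 + 48]
21. n0.lim = -7  [-7]

26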